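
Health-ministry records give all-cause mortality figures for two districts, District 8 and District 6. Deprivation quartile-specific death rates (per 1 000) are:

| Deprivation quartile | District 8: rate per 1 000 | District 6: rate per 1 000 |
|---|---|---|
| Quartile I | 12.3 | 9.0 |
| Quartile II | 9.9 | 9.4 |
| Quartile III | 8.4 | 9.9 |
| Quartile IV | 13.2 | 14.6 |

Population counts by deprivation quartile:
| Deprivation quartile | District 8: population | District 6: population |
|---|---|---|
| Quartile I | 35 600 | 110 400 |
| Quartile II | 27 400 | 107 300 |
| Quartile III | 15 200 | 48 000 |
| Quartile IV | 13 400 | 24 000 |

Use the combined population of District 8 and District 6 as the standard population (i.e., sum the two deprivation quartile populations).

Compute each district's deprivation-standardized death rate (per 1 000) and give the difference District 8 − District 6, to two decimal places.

Combined standard total = 381 300; weights = 0.3829, 0.3533, 0.1657, 0.0981.
District 8: 0.3829×12.3 + 0.3533×9.9 + 0.1657×8.4 + 0.0981×13.2 = 10.8940 per 1 000.
District 6: 0.3829×9.0 + 0.3533×9.4 + 0.1657×9.9 + 0.0981×14.6 = 9.8398 per 1 000.
Difference = 10.8940 − 9.8398 = 1.0543.

1.05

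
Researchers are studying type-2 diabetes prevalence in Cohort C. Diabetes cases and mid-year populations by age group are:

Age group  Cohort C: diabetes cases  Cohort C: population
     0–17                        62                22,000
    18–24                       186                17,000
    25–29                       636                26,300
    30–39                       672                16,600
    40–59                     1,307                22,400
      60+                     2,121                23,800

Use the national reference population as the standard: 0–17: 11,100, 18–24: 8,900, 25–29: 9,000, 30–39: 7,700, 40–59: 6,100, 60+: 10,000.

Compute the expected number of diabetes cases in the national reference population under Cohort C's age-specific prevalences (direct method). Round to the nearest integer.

Age-specific rates per 1,000 for Cohort C: 2.818, 10.941, 24.183, 40.482, 58.348, 89.118.
Expected diabetes cases = Σ (standard pop × age-specific rate ÷ 1,000)
= 11,100×2.818/1,000 + 8,900×10.941/1,000 + 9,000×24.183/1,000 + 7,700×40.482/1,000 + 6,100×58.348/1,000 + 10,000×89.118/1,000
= 31.28 + 97.38 + 217.64 + 311.71 + 355.92 + 891.18 = 1905.11.

1905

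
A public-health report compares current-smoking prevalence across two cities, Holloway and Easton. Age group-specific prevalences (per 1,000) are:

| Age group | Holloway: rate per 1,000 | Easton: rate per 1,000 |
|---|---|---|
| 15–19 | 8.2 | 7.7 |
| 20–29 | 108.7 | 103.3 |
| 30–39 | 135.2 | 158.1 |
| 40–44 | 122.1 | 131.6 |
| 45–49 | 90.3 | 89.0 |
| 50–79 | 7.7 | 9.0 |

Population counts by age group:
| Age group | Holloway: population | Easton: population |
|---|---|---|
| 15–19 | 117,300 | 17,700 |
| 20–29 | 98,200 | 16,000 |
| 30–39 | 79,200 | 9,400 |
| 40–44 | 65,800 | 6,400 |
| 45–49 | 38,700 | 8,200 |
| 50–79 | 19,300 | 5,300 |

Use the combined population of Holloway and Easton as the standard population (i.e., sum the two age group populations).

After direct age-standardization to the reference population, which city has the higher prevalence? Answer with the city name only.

Combined standard total = 481,500; weights = 0.2804, 0.2372, 0.1840, 0.1499, 0.0974, 0.0511.
Holloway: 0.2804×8.2 + 0.2372×108.7 + 0.1840×135.2 + 0.1499×122.1 + 0.0974×90.3 + 0.0511×7.7 = 80.4556 per 1,000.
Easton: 0.2804×7.7 + 0.2372×103.3 + 0.1840×158.1 + 0.1499×131.6 + 0.0974×89.0 + 0.0511×9.0 = 84.6128 per 1,000.
The crude rates (81.29 vs 77.70) would put Holloway higher, but that reflects its age composition; once standardized to a common age structure, Easton has the higher underlying rate.

Easton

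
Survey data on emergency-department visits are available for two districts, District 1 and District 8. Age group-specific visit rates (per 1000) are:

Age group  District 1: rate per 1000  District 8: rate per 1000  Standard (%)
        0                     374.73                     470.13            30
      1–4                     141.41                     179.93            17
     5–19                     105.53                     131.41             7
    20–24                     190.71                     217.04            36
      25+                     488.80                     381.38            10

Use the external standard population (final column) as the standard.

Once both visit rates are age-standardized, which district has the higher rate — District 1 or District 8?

Standard weights: 0.30, 0.17, 0.07, 0.36, 0.10.
District 1: 0.3000×374.73 + 0.1700×141.41 + 0.0700×105.53 + 0.3600×190.71 + 0.1000×488.80 = 261.3814 per 1000.
District 8: 0.3000×470.13 + 0.1700×179.93 + 0.0700×131.41 + 0.3600×217.04 + 0.1000×381.38 = 297.0982 per 1000.

District 8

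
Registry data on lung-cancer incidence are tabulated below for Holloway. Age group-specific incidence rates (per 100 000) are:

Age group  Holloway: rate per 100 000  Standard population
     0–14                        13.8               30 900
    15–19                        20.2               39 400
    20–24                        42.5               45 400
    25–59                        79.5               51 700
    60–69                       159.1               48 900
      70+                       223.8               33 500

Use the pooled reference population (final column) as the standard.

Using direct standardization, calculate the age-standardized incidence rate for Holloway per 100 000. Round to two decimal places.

90.23

Standard total = 249 800; weights = 0.1237, 0.1577, 0.1817, 0.2070, 0.1958, 0.1341.
Standardized rate: 0.1237×13.8 + 0.1577×20.2 + 0.1817×42.5 + 0.2070×79.5 + 0.1958×159.1 + 0.1341×223.8 = 90.2291 per 100 000.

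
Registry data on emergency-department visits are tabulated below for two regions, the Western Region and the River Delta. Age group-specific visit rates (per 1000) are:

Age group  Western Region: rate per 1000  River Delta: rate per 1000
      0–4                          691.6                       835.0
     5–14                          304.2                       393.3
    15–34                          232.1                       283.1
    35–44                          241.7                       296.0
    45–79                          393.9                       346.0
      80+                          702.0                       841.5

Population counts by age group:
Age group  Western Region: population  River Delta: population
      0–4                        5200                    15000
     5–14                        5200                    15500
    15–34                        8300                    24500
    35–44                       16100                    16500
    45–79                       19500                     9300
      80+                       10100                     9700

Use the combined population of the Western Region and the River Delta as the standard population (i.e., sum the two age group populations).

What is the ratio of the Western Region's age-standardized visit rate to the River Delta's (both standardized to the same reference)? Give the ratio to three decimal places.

0.864

Combined standard total = 154900; weights = 0.1304, 0.1336, 0.2117, 0.2105, 0.1859, 0.1278.
The Western Region: 0.1304×691.6 + 0.1336×304.2 + 0.2117×232.1 + 0.2105×241.7 + 0.1859×393.9 + 0.1278×702.0 = 393.8249 per 1000.
The River Delta: 0.1304×835.0 + 0.1336×393.3 + 0.2117×283.1 + 0.2105×296.0 + 0.1859×346.0 + 0.1278×841.5 = 455.5848 per 1000.
Ratio = 393.8249 ÷ 455.5848 = 0.86444.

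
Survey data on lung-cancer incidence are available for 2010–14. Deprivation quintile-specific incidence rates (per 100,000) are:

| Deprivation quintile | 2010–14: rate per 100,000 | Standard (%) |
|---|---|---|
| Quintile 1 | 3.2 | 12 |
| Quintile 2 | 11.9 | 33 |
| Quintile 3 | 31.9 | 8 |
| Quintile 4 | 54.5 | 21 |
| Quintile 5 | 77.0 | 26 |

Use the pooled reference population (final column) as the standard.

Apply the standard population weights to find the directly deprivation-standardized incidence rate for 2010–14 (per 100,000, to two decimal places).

Standard weights: 0.12, 0.33, 0.08, 0.21, 0.26.
Standardized rate: 0.1200×3.2 + 0.3300×11.9 + 0.0800×31.9 + 0.2100×54.5 + 0.2600×77.0 = 38.3280 per 100,000.

38.33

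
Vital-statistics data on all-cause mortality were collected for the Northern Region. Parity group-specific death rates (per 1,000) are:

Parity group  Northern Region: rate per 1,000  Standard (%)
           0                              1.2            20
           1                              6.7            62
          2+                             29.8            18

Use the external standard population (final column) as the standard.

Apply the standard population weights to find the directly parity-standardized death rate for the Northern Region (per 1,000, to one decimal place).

9.8

Standard weights: 0.20, 0.62, 0.18.
Standardized rate: 0.2000×1.2 + 0.6200×6.7 + 0.1800×29.8 = 9.7580 per 1,000.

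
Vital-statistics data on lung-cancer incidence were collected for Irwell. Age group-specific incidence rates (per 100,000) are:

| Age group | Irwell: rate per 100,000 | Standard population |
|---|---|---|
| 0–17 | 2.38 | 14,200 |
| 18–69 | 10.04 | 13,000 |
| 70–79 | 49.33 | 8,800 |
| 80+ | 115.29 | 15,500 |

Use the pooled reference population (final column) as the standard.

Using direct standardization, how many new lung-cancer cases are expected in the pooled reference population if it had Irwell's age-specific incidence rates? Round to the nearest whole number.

24

Expected new lung-cancer cases = Σ (standard pop × age-specific rate ÷ 100,000)
= 14,200×2.38/100,000 + 13,000×10.04/100,000 + 8,800×49.33/100,000 + 15,500×115.29/100,000
= 0.34 + 1.31 + 4.34 + 17.87 = 23.85.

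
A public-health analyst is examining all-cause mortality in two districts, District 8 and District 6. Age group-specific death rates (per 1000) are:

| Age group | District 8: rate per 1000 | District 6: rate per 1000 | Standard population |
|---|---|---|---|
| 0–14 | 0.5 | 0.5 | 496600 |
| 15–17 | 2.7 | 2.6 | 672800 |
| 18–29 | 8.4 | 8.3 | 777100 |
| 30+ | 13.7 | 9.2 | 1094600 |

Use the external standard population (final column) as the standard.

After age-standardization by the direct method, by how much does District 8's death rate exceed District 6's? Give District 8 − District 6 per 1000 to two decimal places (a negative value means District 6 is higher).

1.67

Standard total = 3041100; weights = 0.1633, 0.2212, 0.2555, 0.3599.
District 8: 0.1633×0.5 + 0.2212×2.7 + 0.2555×8.4 + 0.3599×13.7 = 7.7566 per 1000.
District 6: 0.1633×0.5 + 0.2212×2.6 + 0.2555×8.3 + 0.3599×9.2 = 6.0892 per 1000.
Difference = 7.7566 − 6.0892 = 1.6674.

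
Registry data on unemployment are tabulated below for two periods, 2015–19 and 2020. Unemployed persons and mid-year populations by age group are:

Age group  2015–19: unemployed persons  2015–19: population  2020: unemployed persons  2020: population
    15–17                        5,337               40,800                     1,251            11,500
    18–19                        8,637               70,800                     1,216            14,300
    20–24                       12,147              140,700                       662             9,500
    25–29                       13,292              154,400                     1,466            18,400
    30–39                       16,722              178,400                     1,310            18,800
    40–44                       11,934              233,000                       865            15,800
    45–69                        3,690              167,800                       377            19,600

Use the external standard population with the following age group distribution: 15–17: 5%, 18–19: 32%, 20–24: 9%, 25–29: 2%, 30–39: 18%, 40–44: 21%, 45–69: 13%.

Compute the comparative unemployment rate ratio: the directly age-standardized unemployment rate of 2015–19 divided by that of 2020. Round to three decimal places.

Age-specific rates per 1,000 for 2015–19: 130.809, 121.992, 86.333, 86.088, 93.733, 51.219, 21.990.
For 2020: 108.783, 85.035, 69.684, 79.674, 69.681, 54.747, 19.235.
Standard weights: 0.05, 0.32, 0.09, 0.02, 0.18, 0.21, 0.13.
2015–19: 0.0500×130.809 + 0.3200×121.992 + 0.0900×86.333 + 0.0200×86.088 + 0.1800×93.733 + 0.2100×51.219 + 0.1300×21.990 = 85.5561 per 1,000.
2020: 0.0500×108.783 + 0.3200×85.035 + 0.0900×69.684 + 0.0200×79.674 + 0.1800×69.681 + 0.2100×54.747 + 0.1300×19.235 = 67.0553 per 1,000.
Ratio = 85.5561 ÷ 67.0553 = 1.27590.

1.276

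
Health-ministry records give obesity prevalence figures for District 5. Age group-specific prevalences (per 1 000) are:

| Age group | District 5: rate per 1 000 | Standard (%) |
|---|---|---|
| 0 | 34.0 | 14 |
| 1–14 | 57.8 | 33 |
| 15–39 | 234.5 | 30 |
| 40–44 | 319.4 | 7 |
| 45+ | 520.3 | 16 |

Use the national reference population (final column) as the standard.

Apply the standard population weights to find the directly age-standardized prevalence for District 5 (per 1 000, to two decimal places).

199.79

Standard weights: 0.14, 0.33, 0.30, 0.07, 0.16.
Standardized rate: 0.1400×34.0 + 0.3300×57.8 + 0.3000×234.5 + 0.0700×319.4 + 0.1600×520.3 = 199.7900 per 1 000.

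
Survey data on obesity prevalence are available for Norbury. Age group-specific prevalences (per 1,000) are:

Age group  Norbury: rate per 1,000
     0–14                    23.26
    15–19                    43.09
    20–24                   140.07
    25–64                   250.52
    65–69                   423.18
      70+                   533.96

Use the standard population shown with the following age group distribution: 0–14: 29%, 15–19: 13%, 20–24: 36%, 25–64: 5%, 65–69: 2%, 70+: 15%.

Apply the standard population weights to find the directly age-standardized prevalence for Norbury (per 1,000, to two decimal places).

163.86

Standard weights: 0.29, 0.13, 0.36, 0.05, 0.02, 0.15.
Standardized rate: 0.2900×23.26 + 0.1300×43.09 + 0.3600×140.07 + 0.0500×250.52 + 0.0200×423.18 + 0.1500×533.96 = 163.8559 per 1,000.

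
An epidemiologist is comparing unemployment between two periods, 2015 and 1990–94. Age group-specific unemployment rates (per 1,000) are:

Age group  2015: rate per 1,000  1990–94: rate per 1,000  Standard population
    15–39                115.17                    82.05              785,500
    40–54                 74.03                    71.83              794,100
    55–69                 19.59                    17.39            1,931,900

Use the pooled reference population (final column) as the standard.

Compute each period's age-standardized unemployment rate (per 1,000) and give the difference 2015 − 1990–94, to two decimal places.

9.12

Standard total = 3,511,500; weights = 0.2237, 0.2261, 0.5502.
2015: 0.2237×115.17 + 0.2261×74.03 + 0.5502×19.59 = 53.2818 per 1,000.
1990–94: 0.2237×82.05 + 0.2261×71.83 + 0.5502×17.39 = 44.1652 per 1,000.
Difference = 53.2818 − 44.1652 = 9.1166.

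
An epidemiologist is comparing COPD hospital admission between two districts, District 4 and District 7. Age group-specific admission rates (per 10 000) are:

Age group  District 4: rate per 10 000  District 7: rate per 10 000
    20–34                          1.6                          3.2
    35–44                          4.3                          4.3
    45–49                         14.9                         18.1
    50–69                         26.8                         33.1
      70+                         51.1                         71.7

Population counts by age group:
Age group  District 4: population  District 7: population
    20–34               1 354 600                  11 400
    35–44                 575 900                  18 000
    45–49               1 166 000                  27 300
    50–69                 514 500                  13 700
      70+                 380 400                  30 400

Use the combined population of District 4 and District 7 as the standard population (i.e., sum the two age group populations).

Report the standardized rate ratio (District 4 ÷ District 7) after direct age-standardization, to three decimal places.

Combined standard total = 4 092 200; weights = 0.3338, 0.1451, 0.2916, 0.1291, 0.1004.
District 4: 0.3338×1.6 + 0.1451×4.3 + 0.2916×14.9 + 0.1291×26.8 + 0.1004×51.1 = 14.0920 per 10 000.
District 7: 0.3338×3.2 + 0.1451×4.3 + 0.2916×18.1 + 0.1291×33.1 + 0.1004×71.7 = 18.4403 per 10 000.
Ratio = 14.0920 ÷ 18.4403 = 0.76419.

0.764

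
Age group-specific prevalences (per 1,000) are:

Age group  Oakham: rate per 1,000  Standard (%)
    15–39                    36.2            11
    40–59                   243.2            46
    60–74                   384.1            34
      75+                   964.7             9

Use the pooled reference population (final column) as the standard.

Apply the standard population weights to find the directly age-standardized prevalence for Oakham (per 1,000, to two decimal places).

Standard weights: 0.11, 0.46, 0.34, 0.09.
Standardized rate: 0.1100×36.2 + 0.4600×243.2 + 0.3400×384.1 + 0.0900×964.7 = 333.2710 per 1,000.

333.27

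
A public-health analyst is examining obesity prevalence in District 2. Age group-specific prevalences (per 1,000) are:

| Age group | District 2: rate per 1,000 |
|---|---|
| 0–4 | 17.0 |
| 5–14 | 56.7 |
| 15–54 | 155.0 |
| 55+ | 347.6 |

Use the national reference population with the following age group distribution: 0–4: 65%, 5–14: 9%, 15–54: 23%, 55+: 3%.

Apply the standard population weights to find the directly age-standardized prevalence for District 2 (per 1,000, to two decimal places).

62.23

Standard weights: 0.65, 0.09, 0.23, 0.03.
Standardized rate: 0.6500×17.0 + 0.0900×56.7 + 0.2300×155.0 + 0.0300×347.6 = 62.2310 per 1,000.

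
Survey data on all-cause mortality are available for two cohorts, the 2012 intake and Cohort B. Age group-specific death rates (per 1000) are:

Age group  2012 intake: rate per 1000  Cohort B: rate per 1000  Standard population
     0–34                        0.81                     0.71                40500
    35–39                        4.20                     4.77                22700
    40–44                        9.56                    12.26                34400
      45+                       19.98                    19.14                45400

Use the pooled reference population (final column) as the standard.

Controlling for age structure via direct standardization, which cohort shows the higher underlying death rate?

Standard total = 143000; weights = 0.2832, 0.1587, 0.2406, 0.3175.
The 2012 intake: 0.2832×0.81 + 0.1587×4.20 + 0.2406×9.56 + 0.3175×19.98 = 9.5392 per 1000.
Cohort B: 0.2832×0.71 + 0.1587×4.77 + 0.2406×12.26 + 0.3175×19.14 = 9.9842 per 1000.

Cohort B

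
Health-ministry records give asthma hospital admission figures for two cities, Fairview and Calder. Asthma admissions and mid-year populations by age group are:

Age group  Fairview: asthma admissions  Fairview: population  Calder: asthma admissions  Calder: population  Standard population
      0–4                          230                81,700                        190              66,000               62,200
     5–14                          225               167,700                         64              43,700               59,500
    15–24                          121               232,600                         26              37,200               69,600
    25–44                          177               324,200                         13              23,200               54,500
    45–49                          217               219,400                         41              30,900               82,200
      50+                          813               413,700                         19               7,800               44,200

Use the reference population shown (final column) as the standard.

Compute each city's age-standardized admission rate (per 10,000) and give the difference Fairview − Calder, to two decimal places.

Age-specific rates per 10,000 for Fairview: 28.15, 13.42, 5.20, 5.46, 9.89, 19.65.
For Calder: 28.79, 14.65, 6.99, 5.60, 13.27, 24.36.
Standard total = 372,200; weights = 0.1671, 0.1599, 0.1870, 0.1464, 0.2208, 0.1188.
Fairview: 0.1671×28.15 + 0.1599×13.42 + 0.1870×5.20 + 0.1464×5.46 + 0.2208×9.89 + 0.1188×19.65 = 13.1396 per 10,000.
Calder: 0.1671×28.79 + 0.1599×14.65 + 0.1870×6.99 + 0.1464×5.60 + 0.2208×13.27 + 0.1188×24.36 = 15.1026 per 10,000.
Difference = 13.1396 − 15.1026 = -1.9630.

-1.96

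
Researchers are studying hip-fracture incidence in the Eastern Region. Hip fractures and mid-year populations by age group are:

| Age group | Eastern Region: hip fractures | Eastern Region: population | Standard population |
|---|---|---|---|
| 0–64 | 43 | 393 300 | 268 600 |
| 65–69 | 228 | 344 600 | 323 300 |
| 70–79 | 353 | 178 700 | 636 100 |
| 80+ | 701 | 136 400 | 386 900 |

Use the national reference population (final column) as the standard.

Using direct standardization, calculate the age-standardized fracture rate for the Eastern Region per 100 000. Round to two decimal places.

216.00

Age-specific rates per 100 000 for the Eastern Region: 10.93, 66.16, 197.54, 513.93.
Standard total = 1 614 900; weights = 0.1663, 0.2002, 0.3939, 0.2396.
Standardized rate: 0.1663×10.93 + 0.2002×66.16 + 0.3939×197.54 + 0.2396×513.93 = 216.0013 per 100 000.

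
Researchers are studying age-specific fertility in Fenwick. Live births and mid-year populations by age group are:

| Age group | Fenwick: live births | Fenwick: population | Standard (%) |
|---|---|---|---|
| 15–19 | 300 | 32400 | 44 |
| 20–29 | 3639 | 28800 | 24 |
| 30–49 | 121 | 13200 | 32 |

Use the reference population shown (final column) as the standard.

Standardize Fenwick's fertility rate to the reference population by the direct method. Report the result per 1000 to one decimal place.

37.3

Age-specific rates per 1000 for Fenwick: 9.259, 126.354, 9.167.
Standard weights: 0.44, 0.24, 0.32.
Standardized rate: 0.4400×9.259 + 0.2400×126.354 + 0.3200×9.167 = 37.3324 per 1000.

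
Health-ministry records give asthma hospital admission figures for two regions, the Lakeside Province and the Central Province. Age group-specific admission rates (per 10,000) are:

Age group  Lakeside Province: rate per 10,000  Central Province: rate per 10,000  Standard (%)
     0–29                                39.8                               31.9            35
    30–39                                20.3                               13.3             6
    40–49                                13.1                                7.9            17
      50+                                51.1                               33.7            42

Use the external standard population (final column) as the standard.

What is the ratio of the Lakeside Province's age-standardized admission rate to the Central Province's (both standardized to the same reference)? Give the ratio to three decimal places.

1.414

Standard weights: 0.35, 0.06, 0.17, 0.42.
The Lakeside Province: 0.3500×39.8 + 0.0600×20.3 + 0.1700×13.1 + 0.4200×51.1 = 38.8370 per 10,000.
The Central Province: 0.3500×31.9 + 0.0600×13.3 + 0.1700×7.9 + 0.4200×33.7 = 27.4600 per 10,000.
Ratio = 38.8370 ÷ 27.4600 = 1.41431.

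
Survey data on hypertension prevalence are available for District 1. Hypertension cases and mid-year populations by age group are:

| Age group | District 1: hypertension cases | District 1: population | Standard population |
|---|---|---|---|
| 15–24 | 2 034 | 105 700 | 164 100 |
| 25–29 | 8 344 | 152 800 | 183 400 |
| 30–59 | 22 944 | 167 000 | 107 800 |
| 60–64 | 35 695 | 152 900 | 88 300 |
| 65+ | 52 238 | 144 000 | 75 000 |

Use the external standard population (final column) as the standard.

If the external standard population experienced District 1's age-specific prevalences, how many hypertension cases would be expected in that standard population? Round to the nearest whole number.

75805

Age-specific rates per 1 000 for District 1: 19.243, 54.607, 137.389, 233.453, 362.764.
Expected hypertension cases = Σ (standard pop × age-specific rate ÷ 1 000)
= 164 100×19.243/1 000 + 183 400×54.607/1 000 + 107 800×137.389/1 000 + 88 300×233.453/1 000 + 75 000×362.764/1 000
= 3157.80 + 10014.98 + 14810.56 + 20613.92 + 27207.29 = 75804.55.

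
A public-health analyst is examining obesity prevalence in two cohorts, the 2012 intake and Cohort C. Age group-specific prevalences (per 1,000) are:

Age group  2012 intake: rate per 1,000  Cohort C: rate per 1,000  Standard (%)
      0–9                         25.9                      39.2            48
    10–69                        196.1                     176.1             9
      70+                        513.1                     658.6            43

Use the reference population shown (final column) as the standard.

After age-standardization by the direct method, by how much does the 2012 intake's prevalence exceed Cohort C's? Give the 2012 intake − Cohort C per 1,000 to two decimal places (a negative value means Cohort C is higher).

-67.15

Standard weights: 0.48, 0.09, 0.43.
The 2012 intake: 0.4800×25.9 + 0.0900×196.1 + 0.4300×513.1 = 250.7140 per 1,000.
Cohort C: 0.4800×39.2 + 0.0900×176.1 + 0.4300×658.6 = 317.8630 per 1,000.
Difference = 250.7140 − 317.8630 = -67.1490.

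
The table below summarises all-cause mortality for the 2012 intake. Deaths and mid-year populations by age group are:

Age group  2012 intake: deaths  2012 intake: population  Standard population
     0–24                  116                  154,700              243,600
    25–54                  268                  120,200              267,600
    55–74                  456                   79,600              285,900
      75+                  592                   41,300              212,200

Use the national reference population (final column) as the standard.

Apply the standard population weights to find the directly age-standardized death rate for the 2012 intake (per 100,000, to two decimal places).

540.85

Age-specific rates per 100,000 for the 2012 intake: 74.98, 222.96, 572.86, 1433.41.
Standard total = 1,009,300; weights = 0.2414, 0.2651, 0.2833, 0.2102.
Standardized rate: 0.2414×74.98 + 0.2651×222.96 + 0.2833×572.86 + 0.2102×1433.41 = 540.8531 per 100,000.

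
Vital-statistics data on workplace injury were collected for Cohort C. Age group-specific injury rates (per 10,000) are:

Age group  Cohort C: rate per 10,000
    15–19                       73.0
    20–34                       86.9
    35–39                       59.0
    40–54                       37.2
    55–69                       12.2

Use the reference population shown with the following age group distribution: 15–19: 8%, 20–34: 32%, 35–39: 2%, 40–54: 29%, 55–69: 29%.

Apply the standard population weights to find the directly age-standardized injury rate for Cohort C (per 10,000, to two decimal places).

49.15

Standard weights: 0.08, 0.32, 0.02, 0.29, 0.29.
Standardized rate: 0.0800×73.0 + 0.3200×86.9 + 0.0200×59.0 + 0.2900×37.2 + 0.2900×12.2 = 49.1540 per 10,000.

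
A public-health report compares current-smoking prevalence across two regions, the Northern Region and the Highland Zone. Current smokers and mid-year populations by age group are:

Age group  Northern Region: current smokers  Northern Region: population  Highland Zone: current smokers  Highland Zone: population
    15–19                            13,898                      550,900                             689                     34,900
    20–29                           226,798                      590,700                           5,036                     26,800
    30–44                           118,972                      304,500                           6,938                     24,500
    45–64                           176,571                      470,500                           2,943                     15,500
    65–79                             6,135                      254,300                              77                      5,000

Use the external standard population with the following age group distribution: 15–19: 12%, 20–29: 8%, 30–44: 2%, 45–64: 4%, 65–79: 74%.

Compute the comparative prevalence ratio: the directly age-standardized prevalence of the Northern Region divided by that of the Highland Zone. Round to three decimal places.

1.770

Age-specific rates per 1,000 for the Northern Region: 25.228, 383.948, 390.713, 375.284, 24.125.
For the Highland Zone: 19.742, 187.910, 283.184, 189.871, 15.400.
Standard weights: 0.12, 0.08, 0.02, 0.04, 0.74.
The Northern Region: 0.1200×25.228 + 0.0800×383.948 + 0.0200×390.713 + 0.0400×375.284 + 0.7400×24.125 = 74.4213 per 1,000.
The Highland Zone: 0.1200×19.742 + 0.0800×187.910 + 0.0200×283.184 + 0.0400×189.871 + 0.7400×15.400 = 42.0564 per 1,000.
Ratio = 74.4213 ÷ 42.0564 = 1.76956.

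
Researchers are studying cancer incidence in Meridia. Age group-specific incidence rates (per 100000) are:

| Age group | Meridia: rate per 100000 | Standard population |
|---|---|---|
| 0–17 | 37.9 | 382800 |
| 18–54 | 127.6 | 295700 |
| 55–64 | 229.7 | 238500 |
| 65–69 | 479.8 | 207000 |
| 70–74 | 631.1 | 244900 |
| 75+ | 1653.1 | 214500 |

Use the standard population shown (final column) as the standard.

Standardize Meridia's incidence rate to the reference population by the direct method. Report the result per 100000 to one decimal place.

451.9

Standard total = 1583400; weights = 0.2418, 0.1868, 0.1506, 0.1307, 0.1547, 0.1355.
Standardized rate: 0.2418×37.9 + 0.1868×127.6 + 0.1506×229.7 + 0.1307×479.8 + 0.1547×631.1 + 0.1355×1653.1 = 451.8680 per 100000.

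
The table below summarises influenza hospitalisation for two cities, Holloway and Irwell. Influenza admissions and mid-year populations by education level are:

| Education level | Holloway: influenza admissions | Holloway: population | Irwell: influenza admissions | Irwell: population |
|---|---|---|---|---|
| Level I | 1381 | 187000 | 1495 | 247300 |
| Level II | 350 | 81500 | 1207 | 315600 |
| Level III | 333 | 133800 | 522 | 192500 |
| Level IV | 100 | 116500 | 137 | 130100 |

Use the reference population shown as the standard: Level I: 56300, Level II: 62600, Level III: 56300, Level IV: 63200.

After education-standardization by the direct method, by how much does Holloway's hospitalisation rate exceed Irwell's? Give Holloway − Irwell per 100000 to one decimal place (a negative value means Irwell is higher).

Education-specific rates per 100000 for Holloway: 738.50, 429.45, 248.88, 85.84.
For Irwell: 604.53, 382.45, 271.17, 105.30.
Standard total = 238400; weights = 0.2362, 0.2626, 0.2362, 0.2651.
Holloway: 0.2362×738.50 + 0.2626×429.45 + 0.2362×248.88 + 0.2651×85.84 = 368.6993 per 100000.
Irwell: 0.2362×604.53 + 0.2626×382.45 + 0.2362×271.17 + 0.2651×105.30 = 335.1430 per 100000.
Difference = 368.6993 − 335.1430 = 33.5563.

33.6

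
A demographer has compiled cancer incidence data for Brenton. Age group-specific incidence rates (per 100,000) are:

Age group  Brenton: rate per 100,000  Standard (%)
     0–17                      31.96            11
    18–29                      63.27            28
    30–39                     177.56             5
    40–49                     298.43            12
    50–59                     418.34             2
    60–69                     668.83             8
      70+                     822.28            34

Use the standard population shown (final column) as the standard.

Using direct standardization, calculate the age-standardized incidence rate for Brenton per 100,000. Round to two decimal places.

Standard weights: 0.11, 0.28, 0.05, 0.12, 0.02, 0.08, 0.34.
Standardized rate: 0.1100×31.96 + 0.2800×63.27 + 0.0500×177.56 + 0.1200×298.43 + 0.0200×418.34 + 0.0800×668.83 + 0.3400×822.28 = 407.3692 per 100,000.

407.37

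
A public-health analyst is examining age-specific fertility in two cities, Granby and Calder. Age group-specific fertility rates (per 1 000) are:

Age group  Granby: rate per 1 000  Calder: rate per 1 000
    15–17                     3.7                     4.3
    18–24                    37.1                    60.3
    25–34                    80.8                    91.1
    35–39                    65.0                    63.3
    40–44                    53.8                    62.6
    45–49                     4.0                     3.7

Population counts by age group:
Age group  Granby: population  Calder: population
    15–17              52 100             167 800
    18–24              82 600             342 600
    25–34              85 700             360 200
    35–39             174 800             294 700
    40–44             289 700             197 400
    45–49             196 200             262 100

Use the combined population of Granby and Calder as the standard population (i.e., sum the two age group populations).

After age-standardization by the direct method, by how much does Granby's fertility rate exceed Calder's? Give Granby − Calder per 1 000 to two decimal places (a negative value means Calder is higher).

-7.16

Combined standard total = 2 505 900; weights = 0.0878, 0.1697, 0.1779, 0.1874, 0.1944, 0.1829.
Granby: 0.0878×3.7 + 0.1697×37.1 + 0.1779×80.8 + 0.1874×65.0 + 0.1944×53.8 + 0.1829×4.0 = 44.3649 per 1 000.
Calder: 0.0878×4.3 + 0.1697×60.3 + 0.1779×91.1 + 0.1874×63.3 + 0.1944×62.6 + 0.1829×3.7 = 51.5241 per 1 000.
Difference = 44.3649 − 51.5241 = -7.1592.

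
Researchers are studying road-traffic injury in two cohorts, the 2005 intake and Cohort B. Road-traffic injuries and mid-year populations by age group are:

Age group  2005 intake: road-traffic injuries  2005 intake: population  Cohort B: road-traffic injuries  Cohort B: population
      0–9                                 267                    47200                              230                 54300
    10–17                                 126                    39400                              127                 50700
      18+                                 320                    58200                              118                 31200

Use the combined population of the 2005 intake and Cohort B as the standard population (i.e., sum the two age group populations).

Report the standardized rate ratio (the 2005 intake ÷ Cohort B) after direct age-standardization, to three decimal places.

1.362

Age-specific rates per 100000 for the 2005 intake: 565.68, 319.80, 549.83.
For Cohort B: 423.57, 250.49, 378.21.
Combined standard total = 281000; weights = 0.3612, 0.3206, 0.3181.
The 2005 intake: 0.3612×565.68 + 0.3206×319.80 + 0.3181×549.83 = 481.7959 per 100000.
Cohort B: 0.3612×423.57 + 0.3206×250.49 + 0.3181×378.21 = 353.6427 per 100000.
Ratio = 481.7959 ÷ 353.6427 = 1.36238.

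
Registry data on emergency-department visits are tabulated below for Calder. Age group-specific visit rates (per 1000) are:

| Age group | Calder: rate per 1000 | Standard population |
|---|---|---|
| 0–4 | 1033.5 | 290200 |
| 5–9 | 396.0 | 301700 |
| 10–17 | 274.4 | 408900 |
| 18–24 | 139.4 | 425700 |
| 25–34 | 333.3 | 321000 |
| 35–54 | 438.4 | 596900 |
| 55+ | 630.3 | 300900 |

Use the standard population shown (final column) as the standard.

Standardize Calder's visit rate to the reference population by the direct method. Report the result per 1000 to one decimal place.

Standard total = 2645300; weights = 0.1097, 0.1141, 0.1546, 0.1609, 0.1213, 0.2256, 0.1137.
Standardized rate: 0.1097×1033.5 + 0.1141×396.0 + 0.1546×274.4 + 0.1609×139.4 + 0.1213×333.3 + 0.2256×438.4 + 0.1137×630.3 = 434.4563 per 1000.

434.5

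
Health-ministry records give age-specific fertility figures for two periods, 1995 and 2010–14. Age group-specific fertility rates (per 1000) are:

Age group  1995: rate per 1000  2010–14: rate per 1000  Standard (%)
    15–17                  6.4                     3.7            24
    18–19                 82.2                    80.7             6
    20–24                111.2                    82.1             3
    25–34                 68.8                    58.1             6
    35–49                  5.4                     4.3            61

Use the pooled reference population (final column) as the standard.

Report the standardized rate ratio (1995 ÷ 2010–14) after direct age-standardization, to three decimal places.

Standard weights: 0.24, 0.06, 0.03, 0.06, 0.61.
1995: 0.2400×6.4 + 0.0600×82.2 + 0.0300×111.2 + 0.0600×68.8 + 0.6100×5.4 = 17.2260 per 1000.
2010–14: 0.2400×3.7 + 0.0600×80.7 + 0.0300×82.1 + 0.0600×58.1 + 0.6100×4.3 = 14.3020 per 1000.
Ratio = 17.2260 ÷ 14.3020 = 1.20445.

1.204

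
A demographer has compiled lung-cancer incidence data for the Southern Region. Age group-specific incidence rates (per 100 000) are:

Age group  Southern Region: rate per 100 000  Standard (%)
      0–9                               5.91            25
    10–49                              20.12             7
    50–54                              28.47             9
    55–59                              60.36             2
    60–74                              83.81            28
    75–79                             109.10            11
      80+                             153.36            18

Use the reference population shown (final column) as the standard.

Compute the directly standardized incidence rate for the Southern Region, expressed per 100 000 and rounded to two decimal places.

69.73

Standard weights: 0.25, 0.07, 0.09, 0.02, 0.28, 0.11, 0.18.
Standardized rate: 0.2500×5.91 + 0.0700×20.12 + 0.0900×28.47 + 0.0200×60.36 + 0.2800×83.81 + 0.1100×109.10 + 0.1800×153.36 = 69.7280 per 100 000.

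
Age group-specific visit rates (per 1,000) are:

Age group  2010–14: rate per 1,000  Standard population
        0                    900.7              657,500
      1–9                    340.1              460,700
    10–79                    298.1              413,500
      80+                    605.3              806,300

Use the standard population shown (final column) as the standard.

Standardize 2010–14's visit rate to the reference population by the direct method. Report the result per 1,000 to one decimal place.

581.8

Standard total = 2,338,000; weights = 0.2812, 0.1970, 0.1769, 0.3449.
Standardized rate: 0.2812×900.7 + 0.1970×340.1 + 0.1769×298.1 + 0.3449×605.3 = 581.7845 per 1,000.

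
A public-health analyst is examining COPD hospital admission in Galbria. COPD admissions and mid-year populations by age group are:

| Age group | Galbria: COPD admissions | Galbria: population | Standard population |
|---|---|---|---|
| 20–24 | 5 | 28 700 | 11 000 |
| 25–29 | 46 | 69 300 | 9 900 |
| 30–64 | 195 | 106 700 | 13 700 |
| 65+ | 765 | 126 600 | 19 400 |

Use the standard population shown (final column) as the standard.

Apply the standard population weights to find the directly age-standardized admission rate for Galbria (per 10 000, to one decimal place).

Age-specific rates per 10 000 for Galbria: 1.74, 6.64, 18.28, 60.43.
Standard total = 54 000; weights = 0.2037, 0.1833, 0.2537, 0.3593.
Standardized rate: 0.2037×1.74 + 0.1833×6.64 + 0.2537×18.28 + 0.3593×60.43 = 27.9172 per 10 000.

27.9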